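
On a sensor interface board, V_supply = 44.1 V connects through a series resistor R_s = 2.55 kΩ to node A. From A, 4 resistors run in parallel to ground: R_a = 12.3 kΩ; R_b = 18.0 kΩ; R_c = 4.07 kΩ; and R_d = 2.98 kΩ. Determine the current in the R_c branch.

I ≈ 3.83 mA

Parallel bank: R_p = 1/(1/12.3 + 1/18.0 + 1/4.07 + 1/2.98) = 1.393 kΩ.
V_A by voltage divider: V_A = 44.1 × 1.393/(2.55 + 1.393) = 15.58 V.
Branch current I = V_A/R_c = 15.58/4.07 = 3.827 mA.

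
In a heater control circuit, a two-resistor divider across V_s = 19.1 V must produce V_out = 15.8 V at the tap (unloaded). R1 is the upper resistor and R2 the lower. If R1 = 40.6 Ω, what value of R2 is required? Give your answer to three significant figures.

R2 ≈ 194 Ω

The divider ratio is R2/(R1+R2) = 15.8/19.1 = 0.8272.
Rearranging, R2 = R1·k/(1−k) = 40.6 × 4.788 = 194.4 Ω.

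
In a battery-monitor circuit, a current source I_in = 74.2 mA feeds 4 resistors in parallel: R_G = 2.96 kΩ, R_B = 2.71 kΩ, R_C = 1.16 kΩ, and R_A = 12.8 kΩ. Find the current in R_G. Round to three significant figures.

Conductances: ΣG = 1/2.96 + 1/2.71 + 1/1.16 + 1/12.8 = 1.647 (1/kΩ).
R_G takes the fraction G_k/ΣG = 0.3378/1.647 = 0.2051, so I = 74.2 × 0.2051 = 15.22 mA.

I ≈ 15.2 mA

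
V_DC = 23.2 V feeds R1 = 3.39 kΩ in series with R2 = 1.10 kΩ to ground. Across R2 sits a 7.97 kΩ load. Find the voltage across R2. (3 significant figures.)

The load sits in parallel with R2, giving an effective lower resistance R2' = R2·R_L/(R2+R_L) = 0.9666 kΩ.
Then V_out = V_DC · R2'/(R1 + R2') = 23.2 × 0.9666/4.357 = 5.147 V.

V_out ≈ 5.15 V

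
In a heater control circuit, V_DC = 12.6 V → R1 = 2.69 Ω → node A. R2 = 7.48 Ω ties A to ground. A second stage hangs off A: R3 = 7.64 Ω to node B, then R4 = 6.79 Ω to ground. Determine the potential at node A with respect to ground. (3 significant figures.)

V_A ≈ 8.15 V

Node A sees R2 in parallel with the series input of stage 2, R3 + R4 = 14.43 Ω.
R2 ‖ (R3+R4) = 4.926 Ω.
First divider: V_A = V_DC · 4.926/(2.69 + 4.926) = 8.150 V.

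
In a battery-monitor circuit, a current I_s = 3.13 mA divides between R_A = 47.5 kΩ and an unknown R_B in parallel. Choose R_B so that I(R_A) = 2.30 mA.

R_B ≈ 132 kΩ

Two-branch current divider: I_A = I_s · R_B/(R_A + R_B).
2.30/3.13 = R_B/(R_A + R_B) → R_B = R_A · (0.7348)/(1 − 0.7348) = 47.5 × 2.771 = 131.6 kΩ.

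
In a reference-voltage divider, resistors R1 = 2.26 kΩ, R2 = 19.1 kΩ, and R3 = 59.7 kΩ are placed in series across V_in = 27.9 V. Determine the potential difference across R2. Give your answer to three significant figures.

ΣR = 2.26 + 19.1 + 59.7 = 81.06 kΩ.
By the voltage-divider rule, V = 27.9 × 19.10/81.06 = 6.574 V.

V ≈ 6.57 V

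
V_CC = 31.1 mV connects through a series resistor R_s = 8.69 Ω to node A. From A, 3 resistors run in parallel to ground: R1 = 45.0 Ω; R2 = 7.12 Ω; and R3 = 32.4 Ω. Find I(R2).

I ≈ 1.63 mA

Combine the parallel branches: R_p = (1/45.0 + 1/7.12 + 1/32.4)⁻¹ = 5.167 Ω.
Node voltage V_A = V_CC · R_p/(R_s + R_p) = 31.1 × 0.3729 = 11.60 mV.
Branch current I = V_A/R2 = 11.60/7.12 = 1.629 mA.
(Equivalently: I_total = 2.244 mA, then current-divider fraction G_k/ΣG = 0.7257.)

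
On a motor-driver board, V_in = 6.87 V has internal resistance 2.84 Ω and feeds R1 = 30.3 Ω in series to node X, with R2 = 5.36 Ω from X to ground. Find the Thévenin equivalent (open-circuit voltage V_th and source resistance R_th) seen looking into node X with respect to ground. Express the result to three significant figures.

R1' = 2.84 + 30.3 = 33.14 Ω (source resistance + R1).
Open-circuit (no load on X): V_th = V_in · R2/(R1' + R2) = 6.87 × 5.36/(33.14 + 5.36) = 0.9564 V.
With V_in suppressed (replaced by a short), R_th = R1' ‖ R2 = (33.14 × 5.36)/(33.14 + 5.36) = 4.614 Ω.

V_th ≈ 0.956 V, R_th ≈ 4.61 Ω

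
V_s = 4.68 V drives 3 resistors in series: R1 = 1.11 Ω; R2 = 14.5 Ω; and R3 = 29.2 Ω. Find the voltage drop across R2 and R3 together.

V ≈ 4.56 V

Series total: ΣR = 1.11 + 14.5 + 29.2 = 44.81 Ω.
R_{R2..R3} = 14.5 + 29.2 = 43.70 Ω.
V = V_s · R/ΣR = 4.68 × 0.9752 = 4.564 V.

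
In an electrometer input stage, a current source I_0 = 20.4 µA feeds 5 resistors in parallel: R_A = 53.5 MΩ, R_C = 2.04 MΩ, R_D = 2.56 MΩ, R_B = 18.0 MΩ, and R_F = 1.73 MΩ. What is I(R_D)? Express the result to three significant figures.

I ≈ 5.20 µA

Conductances: ΣG = 1/53.5 + 1/2.04 + 1/2.56 + 1/18.0 + 1/1.73 = 1.533 (1/MΩ).
Current divider: I(R_D) = I_0 · G_k/ΣG = 20.4 × (0.3906/1.533) = 20.4 × 0.2548 = 5.198 µA.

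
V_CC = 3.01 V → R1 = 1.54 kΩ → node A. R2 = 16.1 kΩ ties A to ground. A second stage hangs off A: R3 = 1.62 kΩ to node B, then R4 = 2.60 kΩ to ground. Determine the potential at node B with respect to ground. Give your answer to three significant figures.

V_B ≈ 1.27 V

Node A sees R2 in parallel with the series input of stage 2, R3 + R4 = 4.220 kΩ.
R2 ‖ (R3+R4) = 3.344 kΩ.
V_A = 3.01 × 3.344/(1.54 + 3.344) = 2.061 V.
V_B = V_A × 0.6161 = 1.270 V.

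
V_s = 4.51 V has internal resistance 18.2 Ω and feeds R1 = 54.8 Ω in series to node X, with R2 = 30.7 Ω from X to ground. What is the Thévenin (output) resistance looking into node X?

R_th ≈ 21.6 Ω

R1' = 18.2 + 54.8 = 73.00 Ω (source resistance + R1).
Zeroing V_s shorts the top of R1' to ground, so R_th = R1' ‖ R2 = 21.61 Ω.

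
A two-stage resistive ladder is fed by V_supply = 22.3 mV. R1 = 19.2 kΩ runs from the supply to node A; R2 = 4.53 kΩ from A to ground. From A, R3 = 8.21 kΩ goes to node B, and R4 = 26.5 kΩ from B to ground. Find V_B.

Looking into the second stage from A: R3 + R4 = 34.71 kΩ appears in parallel with R2.
R2 ‖ (R3+R4) = 4.007 kΩ.
First divider: V_A = V_supply · 4.007/(19.2 + 4.007) = 3.850 mV.
Stage 2 is unloaded, so V_B = V_A · R4/(R3+R4) = 3.850 × 26.5/34.71 = 2.940 mV.

V_B ≈ 2.94 mV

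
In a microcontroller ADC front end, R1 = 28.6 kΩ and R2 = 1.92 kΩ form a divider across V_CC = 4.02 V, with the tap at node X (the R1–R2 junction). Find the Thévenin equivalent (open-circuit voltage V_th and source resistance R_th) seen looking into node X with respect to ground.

With X open, the divider is unloaded: V_th = 4.02 × 1.92/30.52 = 0.2529 V.
Zeroing V_CC shorts the top of R1 to ground, so R_th = R1 ‖ R2 = 1.799 kΩ.

V_th ≈ 0.253 V, R_th ≈ 1.80 kΩ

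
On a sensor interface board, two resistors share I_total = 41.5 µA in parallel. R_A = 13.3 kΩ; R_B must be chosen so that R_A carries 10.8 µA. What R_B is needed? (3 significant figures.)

Two-branch current divider: I_A = I_total · R_B/(R_A + R_B).
10.8/41.5 = R_B/(R_A + R_B) → R_B = R_A · (0.2602)/(1 − 0.2602) = 13.3 × 0.3518 = 4.679 kΩ.

R_B ≈ 4.68 kΩ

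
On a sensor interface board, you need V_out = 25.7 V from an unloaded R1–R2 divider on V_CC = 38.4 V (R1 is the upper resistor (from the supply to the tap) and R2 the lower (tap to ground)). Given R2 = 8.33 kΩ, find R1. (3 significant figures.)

V_out/V_CC = R2/(R1+R2) = 0.6693.
So R1 = R2 · (V_CC/V_out − 1) = 8.33 × (38.4/25.7 − 1) = 8.33 × 0.4942 = 4.116 kΩ.

R1 ≈ 4.12 kΩ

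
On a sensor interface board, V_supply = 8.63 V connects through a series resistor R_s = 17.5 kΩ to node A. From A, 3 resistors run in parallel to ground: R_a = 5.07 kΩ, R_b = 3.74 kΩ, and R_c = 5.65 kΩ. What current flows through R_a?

I ≈ 0.139 mA

Combine the parallel branches: R_p = (1/5.07 + 1/3.74 + 1/5.65)⁻¹ = 1.559 kΩ.
V_A by voltage divider: V_A = 8.63 × 1.559/(17.5 + 1.559) = 0.7057 V.
I(R_a) = V_A / R_a = 0.7057/5.07 = 0.1392 mA.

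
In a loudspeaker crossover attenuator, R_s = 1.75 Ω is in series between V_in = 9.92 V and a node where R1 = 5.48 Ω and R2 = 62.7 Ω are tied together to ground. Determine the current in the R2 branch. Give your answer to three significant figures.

I ≈ 0.117 A

Combine the parallel branches: R_p = (1/5.48 + 1/62.7)⁻¹ = 5.040 Ω.
Node voltage V_A = V_in · R_p/(R_s + R_p) = 9.92 × 0.7423 = 7.363 V.
I(R2) = V_A / R2 = 7.363/62.7 = 0.1174 A.
(Check via current divider: I_total = 1.461 A; share G_k/ΣG = 0.08038 → same result.)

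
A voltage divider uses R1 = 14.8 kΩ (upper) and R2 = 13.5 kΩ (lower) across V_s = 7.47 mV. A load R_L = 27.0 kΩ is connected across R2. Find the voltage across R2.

R2 ‖ R_L = (13.5 × 27.0)/(13.5 + 27.0) = 9.000 kΩ.
Then V_out = V_s · R2'/(R1 + R2') = 7.47 × 9.000/23.80 = 2.825 mV.
(Unloaded it would be 3.56 mV; the load pulls it down.)

V_out ≈ 2.82 mV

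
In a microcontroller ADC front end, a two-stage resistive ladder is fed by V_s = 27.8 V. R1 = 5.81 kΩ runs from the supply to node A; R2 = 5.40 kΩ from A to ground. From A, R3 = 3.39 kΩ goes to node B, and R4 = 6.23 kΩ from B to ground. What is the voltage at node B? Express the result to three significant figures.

The second stage (R3 + R4 = 9.620 kΩ) loads node A in parallel with R2.
Effective lower resistance at A: R2 ‖ 9.620 = 3.459 kΩ.
V_A = 27.8 × 3.459/(5.81 + 3.459) = 10.37 V.
Then the unloaded second divider: V_B = V_A × R4/(R3+R4) = 10.37 × 0.6476 = 6.718 V.

V_B ≈ 6.72 V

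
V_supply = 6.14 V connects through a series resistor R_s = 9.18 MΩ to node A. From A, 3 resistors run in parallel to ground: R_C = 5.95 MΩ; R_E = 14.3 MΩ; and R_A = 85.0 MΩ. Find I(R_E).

Parallel bank: R_p = 1/(1/5.95 + 1/14.3 + 1/85.0) = 4.004 MΩ.
Node voltage V_A = V_supply · R_p/(R_s + R_p) = 6.14 × 0.3037 = 1.865 V.
Branch current I = V_A/R_E = 1.865/14.3 = 0.1304 µA.
(Check via current divider: I_total = 0.4657 µA; share G_k/ΣG = 0.2800 → same result.)

I ≈ 0.130 µA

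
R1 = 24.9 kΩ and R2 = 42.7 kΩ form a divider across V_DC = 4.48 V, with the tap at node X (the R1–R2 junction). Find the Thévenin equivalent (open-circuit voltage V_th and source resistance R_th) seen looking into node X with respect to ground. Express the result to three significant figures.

Open-circuit (no load on X): V_th = V_DC · R2/(R1 + R2) = 4.48 × 42.7/(24.90 + 42.7) = 2.830 V.
Looking into X with the source shorted: R_th = R1·R2/(R1+R2) = 24.90 × 42.7/67.60 = 15.73 kΩ.

V_th ≈ 2.83 V, R_th ≈ 15.7 kΩ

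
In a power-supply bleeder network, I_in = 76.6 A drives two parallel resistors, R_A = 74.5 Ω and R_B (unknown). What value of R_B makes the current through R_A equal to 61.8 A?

The fraction through R_A equals R_B/(R_A+R_B).
61.8/76.6 = R_B/(R_A + R_B) → R_B = R_A · (0.8068)/(1 − 0.8068) = 74.5 × 4.176 = 311.1 Ω.

R_B ≈ 311 Ω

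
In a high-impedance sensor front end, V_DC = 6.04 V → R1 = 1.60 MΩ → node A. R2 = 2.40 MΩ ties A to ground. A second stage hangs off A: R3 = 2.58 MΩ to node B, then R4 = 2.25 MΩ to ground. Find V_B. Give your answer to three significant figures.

Node A sees R2 in parallel with the series input of stage 2, R3 + R4 = 4.830 MΩ.
R2 ‖ (R3+R4) = 1.603 MΩ.
So V_A = 6.04 × 0.5005 = 3.023 V.
Then the unloaded second divider: V_B = V_A × R4/(R3+R4) = 3.023 × 0.4658 = 1.408 V.

V_B ≈ 1.41 V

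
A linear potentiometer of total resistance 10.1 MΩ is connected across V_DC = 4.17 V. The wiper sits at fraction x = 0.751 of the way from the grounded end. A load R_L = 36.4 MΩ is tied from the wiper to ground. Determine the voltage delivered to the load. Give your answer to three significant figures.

Lower segment x·R_p = 7.585 MΩ; upper segment (1−x)·R_p = 2.515 MΩ.
Lower segment in parallel with the load: 7.585 ‖ 36.4 = 6.277 MΩ.
Loaded-divider output: V_out = 4.17 × 0.7140 = 2.977 V.
(Unloaded: V_out = x·V_DC = 3.13 V.)

V_out ≈ 2.98 V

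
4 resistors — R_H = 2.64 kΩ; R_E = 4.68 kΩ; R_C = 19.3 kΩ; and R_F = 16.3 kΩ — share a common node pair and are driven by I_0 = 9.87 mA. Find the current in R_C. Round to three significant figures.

I ≈ 0.725 mA

ΣG = 1/2.64 + 1/4.68 + 1/19.3 + 1/16.3 = 0.7056.
R_C takes the fraction G_k/ΣG = 0.05181/0.7056 = 0.07343, so I = 9.87 × 0.07343 = 0.7247 mA.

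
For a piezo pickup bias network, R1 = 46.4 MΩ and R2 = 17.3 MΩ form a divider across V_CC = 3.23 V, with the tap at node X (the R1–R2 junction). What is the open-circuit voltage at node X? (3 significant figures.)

V_th ≈ 0.877 V

With X open, the divider is unloaded: V_th = 3.23 × 17.3/63.70 = 0.8772 V.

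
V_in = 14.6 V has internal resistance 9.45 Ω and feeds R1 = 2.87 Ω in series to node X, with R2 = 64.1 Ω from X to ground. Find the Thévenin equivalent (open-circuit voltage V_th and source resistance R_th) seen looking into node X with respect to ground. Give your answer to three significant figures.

R1' = 9.45 + 2.87 = 12.32 Ω (source resistance + R1).
V_th is the unloaded tap voltage: V_in · R2/(R1'+R2) = 14.6 × 0.8388 = 12.25 V.
With V_in suppressed (replaced by a short), R_th = R1' ‖ R2 = (12.32 × 64.1)/(12.32 + 64.1) = 10.33 Ω.

V_th ≈ 12.2 V, R_th ≈ 10.3 Ω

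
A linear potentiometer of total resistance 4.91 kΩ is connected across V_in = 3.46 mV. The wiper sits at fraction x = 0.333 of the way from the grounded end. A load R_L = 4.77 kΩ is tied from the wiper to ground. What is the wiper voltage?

The pot divides into 3.275 kΩ above the wiper and 1.635 kΩ below.
Lower segment in parallel with the load: 1.635 ‖ 4.77 = 1.218 kΩ.
Then V_out = V_in · 1.218/(3.275 + 1.218) = 0.9378 mV.

V_out ≈ 0.938 mV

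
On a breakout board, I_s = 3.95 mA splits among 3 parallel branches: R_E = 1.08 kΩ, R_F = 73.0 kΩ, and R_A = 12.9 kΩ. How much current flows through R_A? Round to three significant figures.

I ≈ 0.301 mA

Conductances: ΣG = 1/1.08 + 1/73.0 + 1/12.9 = 1.017 (1/kΩ).
By the current-divider rule, I = I_s · G_k/ΣG = 3.95 × 0.07621 = 0.3010 mA.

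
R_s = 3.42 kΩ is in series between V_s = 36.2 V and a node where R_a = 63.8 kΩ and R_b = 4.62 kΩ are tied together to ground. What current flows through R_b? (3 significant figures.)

Combine the parallel branches: R_p = (1/63.8 + 1/4.62)⁻¹ = 4.308 kΩ.
V_A = 36.2 × 4.308/7.728 = 20.18 V.
Branch current I = V_A/R_b = 20.18/4.62 = 4.368 mA.

I ≈ 4.37 mA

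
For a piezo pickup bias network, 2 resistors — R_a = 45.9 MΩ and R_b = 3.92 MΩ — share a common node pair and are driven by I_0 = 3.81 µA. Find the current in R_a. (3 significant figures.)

Two-branch current divider: I_k = I_0 · R_other/(R_1 + R_2).
So I = 3.81 × 3.92/49.82 = 0.2998 µA.

I ≈ 0.300 µA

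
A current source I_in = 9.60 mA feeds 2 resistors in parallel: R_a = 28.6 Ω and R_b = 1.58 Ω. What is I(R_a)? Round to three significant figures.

I ≈ 0.503 mA

For two parallel branches, I_k = I_in · (other R)/(sum of R).
So I = 9.60 × 1.58/30.18 = 0.5026 mA.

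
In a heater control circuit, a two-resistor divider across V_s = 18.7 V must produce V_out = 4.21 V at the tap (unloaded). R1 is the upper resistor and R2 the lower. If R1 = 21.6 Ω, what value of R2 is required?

R2 ≈ 6.28 Ω

The divider ratio is R2/(R1+R2) = 4.21/18.7 = 0.2251.
Rearranging, R2 = R1·k/(1−k) = 21.6 × 0.2905 = 6.276 Ω.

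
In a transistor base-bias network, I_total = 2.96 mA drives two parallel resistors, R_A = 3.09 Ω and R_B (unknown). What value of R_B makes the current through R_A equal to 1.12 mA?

R_B ≈ 1.88 Ω

Two-branch current divider: I_A = I_total · R_B/(R_A + R_B).
With f = 0.3784, R_B = R_A · f/(1−f) = 3.09 × 0.6087 = 1.881 Ω.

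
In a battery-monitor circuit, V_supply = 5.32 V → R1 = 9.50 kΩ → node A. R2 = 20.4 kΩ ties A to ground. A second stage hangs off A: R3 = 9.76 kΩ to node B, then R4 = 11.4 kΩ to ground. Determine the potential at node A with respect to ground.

Node A sees R2 in parallel with the series input of stage 2, R3 + R4 = 21.16 kΩ.
R2 ‖ (R3+R4) = 10.39 kΩ.
First divider: V_A = V_supply · 10.39/(9.50 + 10.39) = 2.779 V.

V_A ≈ 2.78 V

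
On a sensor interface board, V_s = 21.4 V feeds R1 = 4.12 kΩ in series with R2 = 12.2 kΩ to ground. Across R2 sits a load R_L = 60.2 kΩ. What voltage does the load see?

First combine the lower leg with the load: R2 ‖ R_L = 10.14 kΩ.
Voltage divider with the loaded lower leg: V_out = 21.4 × 10.14/(4.12 + 10.14) = 21.4 × 0.7112 = 15.22 V.

V_out ≈ 15.2 V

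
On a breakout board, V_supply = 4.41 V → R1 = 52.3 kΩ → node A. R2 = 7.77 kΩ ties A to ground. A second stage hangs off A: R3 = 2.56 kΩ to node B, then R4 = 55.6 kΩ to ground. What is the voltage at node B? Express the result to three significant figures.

V_B ≈ 0.489 V

The second stage (R3 + R4 = 58.16 kΩ) loads node A in parallel with R2.
Effective lower resistance at A: R2 ‖ 58.16 = 6.854 kΩ.
V_A = 4.41 × 6.854/(52.3 + 6.854) = 0.5110 V.
Then the unloaded second divider: V_B = V_A × R4/(R3+R4) = 0.5110 × 0.9560 = 0.4885 V.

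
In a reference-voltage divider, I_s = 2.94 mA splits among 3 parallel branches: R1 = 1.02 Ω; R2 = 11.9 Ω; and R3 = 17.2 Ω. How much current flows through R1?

I ≈ 2.57 mA

ΣG = 1/1.02 + 1/11.9 + 1/17.2 = 1.123.
Current divider: I(R1) = I_s · G_k/ΣG = 2.94 × (0.9804/1.123) = 2.94 × 0.8733 = 2.568 mA.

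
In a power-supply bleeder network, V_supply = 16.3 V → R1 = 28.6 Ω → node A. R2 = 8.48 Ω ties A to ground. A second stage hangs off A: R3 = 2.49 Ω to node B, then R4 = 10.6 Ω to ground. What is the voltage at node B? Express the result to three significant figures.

V_B ≈ 2.01 V

The second stage (R3 + R4 = 13.09 Ω) loads node A in parallel with R2.
Effective lower resistance at A: R2 ‖ 13.09 = 5.146 Ω.
So V_A = 16.3 × 0.1525 = 2.486 V.
Stage 2 is unloaded, so V_B = V_A · R4/(R3+R4) = 2.486 × 10.6/13.09 = 2.013 V.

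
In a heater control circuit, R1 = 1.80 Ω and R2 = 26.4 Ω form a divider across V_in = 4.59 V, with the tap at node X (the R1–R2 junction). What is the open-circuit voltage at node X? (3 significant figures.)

Open-circuit (no load on X): V_th = V_in · R2/(R1 + R2) = 4.59 × 26.4/(1.800 + 26.4) = 4.297 V.

V_th ≈ 4.30 V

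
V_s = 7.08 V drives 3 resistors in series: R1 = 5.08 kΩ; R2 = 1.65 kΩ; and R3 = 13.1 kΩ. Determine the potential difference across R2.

V ≈ 0.589 V

Total series resistance ΣR = 5.08 + 1.65 + 13.1 = 19.83 kΩ.
By the voltage-divider rule, V = 7.08 × 1.650/19.83 = 0.5891 V.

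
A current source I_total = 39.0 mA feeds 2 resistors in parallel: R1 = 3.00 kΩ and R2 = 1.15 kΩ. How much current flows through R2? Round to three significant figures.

With just two branches, the current splits inversely with resistance.
So I = 39.0 × 3.00/4.150 = 28.19 mA.

I ≈ 28.2 mA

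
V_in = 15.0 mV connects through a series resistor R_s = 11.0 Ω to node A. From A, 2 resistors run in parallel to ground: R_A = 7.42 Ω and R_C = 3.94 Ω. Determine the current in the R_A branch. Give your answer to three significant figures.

I ≈ 0.383 mA

Equivalent of the parallel group: R_p = 2.573 Ω.
V_A by voltage divider: V_A = 15.0 × 2.573/(11.0 + 2.573) = 2.844 mV.
Branch current I = V_A/R_A = 2.844/7.42 = 0.3833 mA.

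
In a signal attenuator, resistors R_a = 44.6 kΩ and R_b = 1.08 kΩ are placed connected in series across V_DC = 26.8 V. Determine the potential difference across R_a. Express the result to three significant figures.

V ≈ 26.2 V

ΣR = 44.6 + 1.08 = 45.68 kΩ.
Voltage divider: V = V_DC · (44.60 / 45.68) = 26.8 × 0.9764 = 26.17 V.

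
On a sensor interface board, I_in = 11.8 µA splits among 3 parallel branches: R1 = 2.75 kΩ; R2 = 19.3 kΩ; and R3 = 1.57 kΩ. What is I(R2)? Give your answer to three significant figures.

I ≈ 0.581 µA

ΣG = 1/2.75 + 1/19.3 + 1/1.57 = 1.052.
R2 takes the fraction G_k/ΣG = 0.05181/1.052 = 0.04923, so I = 11.8 × 0.04923 = 0.5810 µA.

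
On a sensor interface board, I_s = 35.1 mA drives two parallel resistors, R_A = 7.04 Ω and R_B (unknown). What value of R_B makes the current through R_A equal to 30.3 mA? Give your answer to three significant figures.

R_B ≈ 44.4 Ω

The fraction through R_A equals R_B/(R_A+R_B).
With f = 0.8632, R_B = R_A · f/(1−f) = 7.04 × 6.312 = 44.44 Ω.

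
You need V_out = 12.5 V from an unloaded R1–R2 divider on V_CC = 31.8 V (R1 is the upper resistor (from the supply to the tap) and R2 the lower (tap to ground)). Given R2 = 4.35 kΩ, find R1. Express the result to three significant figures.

Required fraction k = V_out/V_CC = 0.3931.
Rearranging, R1 = R2·(1−k)/k = 4.35 × 1.544 = 6.716 kΩ.

R1 ≈ 6.72 kΩ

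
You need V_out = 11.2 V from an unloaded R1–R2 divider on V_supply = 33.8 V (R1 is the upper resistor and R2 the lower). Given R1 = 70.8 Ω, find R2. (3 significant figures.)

Required fraction k = V_out/V_supply = 0.3314.
R2 = R1 · 0.3314/(1 − 0.3314) = 35.09 Ω.

R2 ≈ 35.1 Ω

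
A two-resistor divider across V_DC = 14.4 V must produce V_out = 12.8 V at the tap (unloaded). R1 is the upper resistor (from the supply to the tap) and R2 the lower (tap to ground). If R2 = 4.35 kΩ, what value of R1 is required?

Required fraction k = V_out/V_DC = 0.8889.
Rearranging, R1 = R2·(1−k)/k = 4.35 × 0.1250 = 0.5437 kΩ.

R1 ≈ 0.544 kΩ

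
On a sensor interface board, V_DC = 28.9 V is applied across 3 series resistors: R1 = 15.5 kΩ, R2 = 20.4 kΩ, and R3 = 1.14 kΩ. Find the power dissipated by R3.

P ≈ 0.694 mW

The common current is I = 28.9/37.04 = 0.7802 mA.
P(R3) = I²·R3 = (0.7802)² × 1.14 = 0.6940 mW.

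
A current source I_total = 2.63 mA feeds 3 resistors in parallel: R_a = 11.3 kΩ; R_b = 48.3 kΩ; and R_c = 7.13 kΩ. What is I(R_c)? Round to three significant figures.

I ≈ 1.48 mA

Total conductance ΣG = 1/11.3 + 1/48.3 + 1/7.13 = 0.2495 (units of 1/kΩ).
Current divider: I(R_c) = I_total · G_k/ΣG = 2.63 × (0.1403/0.2495) = 2.63 × 0.5622 = 1.479 mA.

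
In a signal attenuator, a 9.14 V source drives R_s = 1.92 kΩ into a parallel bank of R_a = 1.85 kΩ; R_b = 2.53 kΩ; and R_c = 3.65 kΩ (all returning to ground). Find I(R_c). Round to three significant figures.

I ≈ 0.754 mA

Equivalent of the parallel group: R_p = 0.8266 kΩ.
V_A = 9.14 × 0.8266/2.747 = 2.751 V.
I(R_c) = V_A / R_c = 2.751/3.65 = 0.7536 mA.
(Check via current divider: I_total = 3.328 mA; share G_k/ΣG = 0.2265 → same result.)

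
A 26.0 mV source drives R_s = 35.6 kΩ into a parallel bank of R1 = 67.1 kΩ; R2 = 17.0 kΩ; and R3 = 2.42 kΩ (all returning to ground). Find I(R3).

I ≈ 0.586 µA

Combine the parallel branches: R_p = (1/67.1 + 1/17.0 + 1/2.42)⁻¹ = 2.054 kΩ.
Node voltage V_A = V_in · R_p/(R_s + R_p) = 26.0 × 0.05454 = 1.418 mV.
I(R3) = V_A / R3 = 1.418/2.42 = 0.5860 µA.
(Check via current divider: I_total = 0.6905 µA; share G_k/ΣG = 0.8486 → same result.)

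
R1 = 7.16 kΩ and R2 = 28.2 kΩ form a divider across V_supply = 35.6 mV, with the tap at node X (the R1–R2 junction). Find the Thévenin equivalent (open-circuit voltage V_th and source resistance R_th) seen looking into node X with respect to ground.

V_th ≈ 28.4 mV, R_th ≈ 5.71 kΩ

V_th is the unloaded tap voltage: V_supply · R2/(R1+R2) = 35.6 × 0.7975 = 28.39 mV.
Looking into X with the source shorted: R_th = R1·R2/(R1+R2) = 7.160 × 28.2/35.36 = 5.710 kΩ.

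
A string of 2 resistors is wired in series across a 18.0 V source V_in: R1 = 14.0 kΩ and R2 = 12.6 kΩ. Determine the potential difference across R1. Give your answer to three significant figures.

V ≈ 9.47 V

Total series resistance ΣR = 14.0 + 12.6 = 26.60 kΩ.
By the voltage-divider rule, V = 18.0 × 14.00/26.60 = 9.474 V.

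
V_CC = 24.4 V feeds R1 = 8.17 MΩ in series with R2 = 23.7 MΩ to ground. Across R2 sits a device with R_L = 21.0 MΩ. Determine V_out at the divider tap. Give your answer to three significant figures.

V_out ≈ 14.1 V

First combine the lower leg with the load: R2 ‖ R_L = 11.13 MΩ.
Voltage divider with the loaded lower leg: V_out = 24.4 × 11.13/(8.17 + 11.13) = 24.4 × 0.5768 = 14.07 V.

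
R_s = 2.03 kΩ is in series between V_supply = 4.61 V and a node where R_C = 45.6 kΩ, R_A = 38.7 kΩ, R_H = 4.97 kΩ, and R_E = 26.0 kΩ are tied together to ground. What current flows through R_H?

I ≈ 0.586 mA

Combine the parallel branches: R_p = (1/45.6 + 1/38.7 + 1/4.97 + 1/26.0)⁻¹ = 3.479 kΩ.
Node voltage V_A = V_supply · R_p/(R_s + R_p) = 4.61 × 0.6315 = 2.911 V.
Branch current I = V_A/R_H = 2.911/4.97 = 0.5858 mA.
(Check via current divider: I_total = 0.8368 mA; share G_k/ΣG = 0.7000 → same result.)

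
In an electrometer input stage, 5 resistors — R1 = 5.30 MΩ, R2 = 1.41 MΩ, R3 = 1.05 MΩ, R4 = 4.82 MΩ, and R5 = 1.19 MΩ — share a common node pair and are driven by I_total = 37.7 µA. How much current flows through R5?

Conductances: ΣG = 1/5.30 + 1/1.41 + 1/1.05 + 1/4.82 + 1/1.19 = 2.898 (1/MΩ).
R5 takes the fraction G_k/ΣG = 0.8403/2.898 = 0.2900, so I = 37.7 × 0.2900 = 10.93 µA.

I ≈ 10.9 µA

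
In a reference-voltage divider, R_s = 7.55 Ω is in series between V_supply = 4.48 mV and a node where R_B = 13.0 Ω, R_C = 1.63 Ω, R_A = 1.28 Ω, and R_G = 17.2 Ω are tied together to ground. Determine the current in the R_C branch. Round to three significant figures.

Equivalent of the parallel group: R_p = 0.6537 Ω.
Node voltage V_A = V_supply · R_p/(R_s + R_p) = 4.48 × 0.07968 = 0.3570 mV.
Branch current I = V_A/R_C = 0.3570/1.63 = 0.2190 mA.

I ≈ 0.219 mA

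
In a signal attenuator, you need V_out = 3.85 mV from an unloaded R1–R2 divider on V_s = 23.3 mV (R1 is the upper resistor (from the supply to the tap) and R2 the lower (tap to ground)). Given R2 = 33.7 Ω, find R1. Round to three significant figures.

R1 ≈ 170 Ω

Required fraction k = V_out/V_s = 0.1652.
Rearranging, R1 = R2·(1−k)/k = 33.7 × 5.052 = 170.3 Ω.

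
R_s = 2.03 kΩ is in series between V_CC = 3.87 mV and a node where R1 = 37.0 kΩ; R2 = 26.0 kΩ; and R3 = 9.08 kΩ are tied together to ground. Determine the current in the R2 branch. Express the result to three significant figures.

I ≈ 0.110 µA

Equivalent of the parallel group: R_p = 5.694 kΩ.
Node voltage V_A = V_CC · R_p/(R_s + R_p) = 3.87 × 0.7372 = 2.853 mV.
I(R2) = V_A / R2 = 2.853/26.0 = 0.1097 µA.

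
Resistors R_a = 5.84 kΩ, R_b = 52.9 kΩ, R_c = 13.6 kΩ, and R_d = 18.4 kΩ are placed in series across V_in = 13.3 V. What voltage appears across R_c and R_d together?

V ≈ 4.69 V

Total series resistance ΣR = 5.84 + 52.9 + 13.6 + 18.4 = 90.74 kΩ.
R_{R_c..R_d} = 13.6 + 18.4 = 32.00 kΩ.
V = V_in · R/ΣR = 13.3 × 0.3527 = 4.690 V.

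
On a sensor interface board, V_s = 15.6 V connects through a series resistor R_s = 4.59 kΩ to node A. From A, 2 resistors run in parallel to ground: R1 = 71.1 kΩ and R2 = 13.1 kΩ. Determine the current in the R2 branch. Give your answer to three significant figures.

I ≈ 0.842 mA

Parallel bank: R_p = 1/(1/71.1 + 1/13.1) = 11.06 kΩ.
V_A = 15.6 × 11.06/15.65 = 11.03 V.
Branch current I = V_A/R2 = 11.03/13.1 = 0.8416 mA.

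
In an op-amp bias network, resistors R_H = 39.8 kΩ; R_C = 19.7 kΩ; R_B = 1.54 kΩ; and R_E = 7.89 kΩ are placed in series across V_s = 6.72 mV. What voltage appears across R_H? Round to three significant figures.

Series total: ΣR = 39.8 + 19.7 + 1.54 + 7.89 = 68.93 kΩ.
By the voltage-divider rule, V = 6.72 × 39.80/68.93 = 3.880 mV.

V ≈ 3.88 mV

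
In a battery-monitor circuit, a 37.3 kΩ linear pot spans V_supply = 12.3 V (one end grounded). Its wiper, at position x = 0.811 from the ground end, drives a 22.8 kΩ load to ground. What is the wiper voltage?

V_out ≈ 7.98 V

The pot divides into 7.050 kΩ above the wiper and 30.25 kΩ below.
(x·R_p) ‖ R_L = 13.00 kΩ.
Then V_out = V_supply · 13.00/(7.050 + 13.00) = 7.975 V.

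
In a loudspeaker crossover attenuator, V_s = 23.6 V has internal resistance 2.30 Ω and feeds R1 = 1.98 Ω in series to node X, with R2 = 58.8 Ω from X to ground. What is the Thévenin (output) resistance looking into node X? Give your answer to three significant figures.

R1' = 2.30 + 1.98 = 4.280 Ω (source resistance + R1).
Looking into X with the source shorted: R_th = R1'·R2/(R1'+R2) = 4.280 × 58.8/63.08 = 3.990 Ω.

R_th ≈ 3.99 Ω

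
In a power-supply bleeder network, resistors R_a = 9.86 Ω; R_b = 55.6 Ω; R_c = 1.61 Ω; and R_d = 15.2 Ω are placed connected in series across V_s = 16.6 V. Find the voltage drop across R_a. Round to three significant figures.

Series total: ΣR = 9.86 + 55.6 + 1.61 + 15.2 = 82.27 Ω.
V = V_s · R/ΣR = 16.6 × 0.1198 = 1.989 V.

V ≈ 1.99 V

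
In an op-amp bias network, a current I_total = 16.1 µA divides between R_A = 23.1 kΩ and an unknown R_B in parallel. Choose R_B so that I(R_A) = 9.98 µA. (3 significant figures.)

In a two-way split, I_A/I_total = R_B/(R_A + R_B).
9.98/16.1 = R_B/(R_A + R_B) → R_B = R_A · (0.6199)/(1 − 0.6199) = 23.1 × 1.631 = 37.67 kΩ.

R_B ≈ 37.7 kΩ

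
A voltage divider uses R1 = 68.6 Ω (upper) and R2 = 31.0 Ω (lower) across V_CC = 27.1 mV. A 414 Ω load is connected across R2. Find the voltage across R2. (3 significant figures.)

R2 ‖ R_L = (31.0 × 414)/(31.0 + 414) = 28.84 Ω.
Then V_out = V_CC · R2'/(R1 + R2') = 27.1 × 28.84/97.44 = 8.021 mV.

V_out ≈ 8.02 mV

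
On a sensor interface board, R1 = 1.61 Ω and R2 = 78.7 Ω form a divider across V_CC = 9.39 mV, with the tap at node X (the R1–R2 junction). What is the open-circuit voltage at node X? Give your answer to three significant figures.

V_th ≈ 9.20 mV

With X open, the divider is unloaded: V_th = 9.39 × 78.7/80.31 = 9.202 mV.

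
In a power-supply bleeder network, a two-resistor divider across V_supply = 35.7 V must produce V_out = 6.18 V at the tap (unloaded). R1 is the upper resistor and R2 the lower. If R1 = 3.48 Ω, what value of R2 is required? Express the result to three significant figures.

V_out/V_supply = R2/(R1+R2) = 0.1731.
Rearranging, R2 = R1·k/(1−k) = 3.48 × 0.2093 = 0.7285 Ω.

R2 ≈ 0.729 Ω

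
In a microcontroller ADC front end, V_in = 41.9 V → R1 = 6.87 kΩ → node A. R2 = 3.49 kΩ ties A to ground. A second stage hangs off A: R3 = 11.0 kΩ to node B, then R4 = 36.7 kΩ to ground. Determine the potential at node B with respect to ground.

The second stage (R3 + R4 = 47.70 kΩ) loads node A in parallel with R2.
R2 ‖ (R3+R4) = 3.252 kΩ.
First divider: V_A = V_in · 3.252/(6.87 + 3.252) = 13.46 V.
Then the unloaded second divider: V_B = V_A × R4/(R3+R4) = 13.46 × 0.7694 = 10.36 V.

V_B ≈ 10.4 V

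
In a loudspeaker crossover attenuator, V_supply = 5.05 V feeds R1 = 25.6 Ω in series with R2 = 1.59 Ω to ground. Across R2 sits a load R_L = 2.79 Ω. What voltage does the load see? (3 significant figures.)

The load sits in parallel with R2, giving an effective lower resistance R2' = R2·R_L/(R2+R_L) = 1.013 Ω.
Then V_out = V_supply · R2'/(R1 + R2') = 5.05 × 1.013/26.61 = 0.1922 V.
(Unloaded it would be 0.295 V; the load pulls it down.)

V_out ≈ 0.192 V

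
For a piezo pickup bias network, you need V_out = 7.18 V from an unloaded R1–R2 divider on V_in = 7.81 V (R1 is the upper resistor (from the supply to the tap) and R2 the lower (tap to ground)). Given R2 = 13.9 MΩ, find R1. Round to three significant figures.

The divider ratio is R2/(R1+R2) = 7.18/7.81 = 0.9193.
Rearranging, R1 = R2·(1−k)/k = 13.9 × 0.08774 = 1.220 MΩ.

R1 ≈ 1.22 MΩ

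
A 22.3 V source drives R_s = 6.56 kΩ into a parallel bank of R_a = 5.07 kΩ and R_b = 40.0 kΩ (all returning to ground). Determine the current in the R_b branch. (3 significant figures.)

Equivalent of the parallel group: R_p = 4.500 kΩ.
V_A = 22.3 × 4.500/11.06 = 9.073 V.
I(R_b) = V_A / R_b = 9.073/40.0 = 0.2268 mA.

I ≈ 0.227 mA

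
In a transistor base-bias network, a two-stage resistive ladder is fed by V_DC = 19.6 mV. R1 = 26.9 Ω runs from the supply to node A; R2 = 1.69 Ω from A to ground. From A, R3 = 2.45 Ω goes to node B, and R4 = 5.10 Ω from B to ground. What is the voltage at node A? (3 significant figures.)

V_A ≈ 0.957 mV

The second stage (R3 + R4 = 7.550 Ω) loads node A in parallel with R2.
Effective lower resistance at A: R2 ‖ 7.550 = 1.381 Ω.
V_A = 19.6 × 1.381/(26.9 + 1.381) = 0.9570 mV.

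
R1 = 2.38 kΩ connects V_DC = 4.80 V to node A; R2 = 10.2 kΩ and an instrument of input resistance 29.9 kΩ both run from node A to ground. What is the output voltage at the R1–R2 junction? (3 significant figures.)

V_out ≈ 3.66 V

The load sits in parallel with R2, giving an effective lower resistance R2' = R2·R_L/(R2+R_L) = 7.605 kΩ.
Now apply the divider: V_out = 4.80 × 0.7617 = 3.656 V.
(Unloaded it would be 3.89 V; the load pulls it down.)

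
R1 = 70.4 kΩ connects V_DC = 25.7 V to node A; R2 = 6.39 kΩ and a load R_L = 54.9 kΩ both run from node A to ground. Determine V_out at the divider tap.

R2 ‖ R_L = (6.39 × 54.9)/(6.39 + 54.9) = 5.724 kΩ.
Voltage divider with the loaded lower leg: V_out = 25.7 × 5.724/(70.4 + 5.724) = 25.7 × 0.07519 = 1.932 V.
(Unloaded it would be 2.14 V; the load pulls it down.)

V_out ≈ 1.93 V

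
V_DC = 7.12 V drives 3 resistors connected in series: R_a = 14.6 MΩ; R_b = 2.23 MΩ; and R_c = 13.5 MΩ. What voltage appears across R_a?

Series total: ΣR = 14.6 + 2.23 + 13.5 = 30.33 MΩ.
Voltage divider: V = V_DC · (14.60 / 30.33) = 7.12 × 0.4814 = 3.427 V.

V ≈ 3.43 V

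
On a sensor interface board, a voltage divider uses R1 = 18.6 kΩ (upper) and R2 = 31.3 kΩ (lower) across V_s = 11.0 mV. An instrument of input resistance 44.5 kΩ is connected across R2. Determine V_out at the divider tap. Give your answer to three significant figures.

R2 ‖ R_L = (31.3 × 44.5)/(31.3 + 44.5) = 18.38 kΩ.
Now apply the divider: V_out = 11.0 × 0.4970 = 5.467 mV.
(Unloaded it would be 6.90 mV; the load pulls it down.)

V_out ≈ 5.47 mV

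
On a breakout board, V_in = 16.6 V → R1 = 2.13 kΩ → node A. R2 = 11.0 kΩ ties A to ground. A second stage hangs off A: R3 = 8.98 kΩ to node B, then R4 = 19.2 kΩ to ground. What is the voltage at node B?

V_B ≈ 8.91 V

The second stage (R3 + R4 = 28.18 kΩ) loads node A in parallel with R2.
Effective lower resistance at A: R2 ‖ 28.18 = 7.912 kΩ.
First divider: V_A = V_in · 7.912/(2.13 + 7.912) = 13.08 V.
Stage 2 is unloaded, so V_B = V_A · R4/(R3+R4) = 13.08 × 19.2/28.18 = 8.911 V.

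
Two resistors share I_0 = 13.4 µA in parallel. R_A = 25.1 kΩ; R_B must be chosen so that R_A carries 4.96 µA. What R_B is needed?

R_B ≈ 14.8 kΩ

The fraction through R_A equals R_B/(R_A+R_B).
With f = 0.3701, R_B = R_A · f/(1−f) = 25.1 × 0.5877 = 14.75 kΩ.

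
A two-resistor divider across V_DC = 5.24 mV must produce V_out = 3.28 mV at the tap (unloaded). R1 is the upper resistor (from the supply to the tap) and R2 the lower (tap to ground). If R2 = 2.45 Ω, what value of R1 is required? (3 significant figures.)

R1 ≈ 1.46 Ω

V_out/V_DC = R2/(R1+R2) = 0.6260.
Rearranging, R1 = R2·(1−k)/k = 2.45 × 0.5976 = 1.464 Ω.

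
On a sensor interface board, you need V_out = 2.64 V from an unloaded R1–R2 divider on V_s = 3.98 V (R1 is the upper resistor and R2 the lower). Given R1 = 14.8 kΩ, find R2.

The divider ratio is R2/(R1+R2) = 2.64/3.98 = 0.6633.
So R2 = R1 · V_out/(V_s − V_out) = 14.8 × 2.64/(3.98 − 2.64) = 14.8 × 1.970 = 29.16 kΩ.

R2 ≈ 29.2 kΩ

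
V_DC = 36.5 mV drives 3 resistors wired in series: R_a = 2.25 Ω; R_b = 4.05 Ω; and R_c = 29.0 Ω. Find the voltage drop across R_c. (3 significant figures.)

V ≈ 30.0 mV

ΣR = 2.25 + 4.05 + 29.0 = 35.30 Ω.
Voltage divider: V = V_DC · (29.00 / 35.30) = 36.5 × 0.8215 = 29.99 mV.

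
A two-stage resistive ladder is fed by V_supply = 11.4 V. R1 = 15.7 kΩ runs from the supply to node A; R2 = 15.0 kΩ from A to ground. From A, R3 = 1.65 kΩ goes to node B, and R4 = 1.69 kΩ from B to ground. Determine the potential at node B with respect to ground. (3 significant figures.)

V_B ≈ 0.855 V

The second stage (R3 + R4 = 3.340 kΩ) loads node A in parallel with R2.
R2 ‖ (R3+R4) = 2.732 kΩ.
So V_A = 11.4 × 0.1482 = 1.690 V.
V_B = V_A × 0.5060 = 0.8549 V.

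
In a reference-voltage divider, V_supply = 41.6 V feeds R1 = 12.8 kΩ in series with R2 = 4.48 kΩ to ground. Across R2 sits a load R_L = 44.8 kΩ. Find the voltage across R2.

V_out ≈ 10.0 V

R2 ‖ R_L = (4.48 × 44.8)/(4.48 + 44.8) = 4.073 kΩ.
Now apply the divider: V_out = 41.6 × 0.2414 = 10.04 V.
(Unloaded it would be 10.8 V; the load pulls it down.)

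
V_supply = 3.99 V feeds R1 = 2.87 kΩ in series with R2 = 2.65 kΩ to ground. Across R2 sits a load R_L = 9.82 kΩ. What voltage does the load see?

R2 ‖ R_L = (2.65 × 9.82)/(2.65 + 9.82) = 2.087 kΩ.
Voltage divider with the loaded lower leg: V_out = 3.99 × 2.087/(2.87 + 2.087) = 3.99 × 0.4210 = 1.680 V.
(Unloaded it would be 1.92 V; the load pulls it down.)

V_out ≈ 1.68 V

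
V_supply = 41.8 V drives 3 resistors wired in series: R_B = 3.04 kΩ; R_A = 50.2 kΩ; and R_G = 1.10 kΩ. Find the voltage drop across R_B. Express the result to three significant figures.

V ≈ 2.34 V

Total series resistance ΣR = 3.04 + 50.2 + 1.10 = 54.34 kΩ.
By the voltage-divider rule, V = 41.8 × 3.040/54.34 = 2.338 V.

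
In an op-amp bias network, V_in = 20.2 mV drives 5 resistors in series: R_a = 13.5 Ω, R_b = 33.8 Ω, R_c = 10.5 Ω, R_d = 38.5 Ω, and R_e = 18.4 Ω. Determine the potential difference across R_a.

V ≈ 2.38 mV

ΣR = 13.5 + 33.8 + 10.5 + 38.5 + 18.4 = 114.7 Ω.
V = V_in · R/ΣR = 20.2 × 0.1177 = 2.378 mV.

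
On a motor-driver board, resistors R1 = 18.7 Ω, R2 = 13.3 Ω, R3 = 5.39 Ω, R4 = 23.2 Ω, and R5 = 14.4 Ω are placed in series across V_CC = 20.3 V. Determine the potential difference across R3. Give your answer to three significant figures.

Series total: ΣR = 18.7 + 13.3 + 5.39 + 23.2 + 14.4 = 74.99 Ω.
V = V_CC · R/ΣR = 20.3 × 0.07188 = 1.459 V.

V ≈ 1.46 V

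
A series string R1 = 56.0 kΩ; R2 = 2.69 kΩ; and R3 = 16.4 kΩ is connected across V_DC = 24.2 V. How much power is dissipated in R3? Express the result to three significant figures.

P ≈ 1.70 mW

ΣR = 75.09 kΩ → I = 24.2/75.09 = 0.3223 mA.
V(R3) = I·R = 5.285 V; P = V·I = 5.285 × 0.3223 = 1.703 mW.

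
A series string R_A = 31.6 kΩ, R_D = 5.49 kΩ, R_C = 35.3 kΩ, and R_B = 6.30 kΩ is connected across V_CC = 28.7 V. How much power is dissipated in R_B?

P ≈ 0.838 mW

The common current is I = 28.7/78.69 = 0.3647 mA.
P(R_B) = I²·R_B = (0.3647)² × 6.30 = 0.8380 mW.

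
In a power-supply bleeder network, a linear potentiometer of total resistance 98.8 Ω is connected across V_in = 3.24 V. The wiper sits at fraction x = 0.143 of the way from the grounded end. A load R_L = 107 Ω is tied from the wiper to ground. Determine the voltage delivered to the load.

Lower segment x·R_p = 14.13 Ω; upper segment (1−x)·R_p = 84.67 Ω.
R_L loads the lower segment: effective lower R = 12.48 Ω.
Then V_out = V_in · 12.48/(84.67 + 12.48) = 0.4162 V.
(Unloaded: V_out = x·V_in = 0.463 V.)

V_out ≈ 0.416 V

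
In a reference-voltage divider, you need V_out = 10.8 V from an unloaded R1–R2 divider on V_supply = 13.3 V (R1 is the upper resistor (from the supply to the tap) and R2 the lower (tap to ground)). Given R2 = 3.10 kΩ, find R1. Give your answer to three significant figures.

V_out/V_supply = R2/(R1+R2) = 0.8120.
R1 = R2·(1/k − 1) = 3.10 × 0.2315 = 0.7176 kΩ.

R1 ≈ 0.718 kΩ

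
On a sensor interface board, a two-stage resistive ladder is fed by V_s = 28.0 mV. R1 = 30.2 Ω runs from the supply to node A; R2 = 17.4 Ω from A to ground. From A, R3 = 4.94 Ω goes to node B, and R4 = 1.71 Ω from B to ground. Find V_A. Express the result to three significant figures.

V_A ≈ 3.85 mV

Looking into the second stage from A: R3 + R4 = 6.650 Ω appears in parallel with R2.
R2 ‖ (R3+R4) = 4.811 Ω.
So V_A = 28.0 × 0.1374 = 3.848 mV.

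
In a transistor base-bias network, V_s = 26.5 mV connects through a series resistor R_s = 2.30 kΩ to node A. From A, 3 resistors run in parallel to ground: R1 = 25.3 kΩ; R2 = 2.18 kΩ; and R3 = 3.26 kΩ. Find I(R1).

I ≈ 0.367 µA

Parallel bank: R_p = 1/(1/25.3 + 1/2.18 + 1/3.26) = 1.242 kΩ.
Node voltage V_A = V_s · R_p/(R_s + R_p) = 26.5 × 0.3507 = 9.293 mV.
I(R1) = V_A / R1 = 9.293/25.3 = 0.3673 µA.
(Equivalently: I_total = 7.481 µA, then current-divider fraction G_k/ΣG = 0.04910.)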